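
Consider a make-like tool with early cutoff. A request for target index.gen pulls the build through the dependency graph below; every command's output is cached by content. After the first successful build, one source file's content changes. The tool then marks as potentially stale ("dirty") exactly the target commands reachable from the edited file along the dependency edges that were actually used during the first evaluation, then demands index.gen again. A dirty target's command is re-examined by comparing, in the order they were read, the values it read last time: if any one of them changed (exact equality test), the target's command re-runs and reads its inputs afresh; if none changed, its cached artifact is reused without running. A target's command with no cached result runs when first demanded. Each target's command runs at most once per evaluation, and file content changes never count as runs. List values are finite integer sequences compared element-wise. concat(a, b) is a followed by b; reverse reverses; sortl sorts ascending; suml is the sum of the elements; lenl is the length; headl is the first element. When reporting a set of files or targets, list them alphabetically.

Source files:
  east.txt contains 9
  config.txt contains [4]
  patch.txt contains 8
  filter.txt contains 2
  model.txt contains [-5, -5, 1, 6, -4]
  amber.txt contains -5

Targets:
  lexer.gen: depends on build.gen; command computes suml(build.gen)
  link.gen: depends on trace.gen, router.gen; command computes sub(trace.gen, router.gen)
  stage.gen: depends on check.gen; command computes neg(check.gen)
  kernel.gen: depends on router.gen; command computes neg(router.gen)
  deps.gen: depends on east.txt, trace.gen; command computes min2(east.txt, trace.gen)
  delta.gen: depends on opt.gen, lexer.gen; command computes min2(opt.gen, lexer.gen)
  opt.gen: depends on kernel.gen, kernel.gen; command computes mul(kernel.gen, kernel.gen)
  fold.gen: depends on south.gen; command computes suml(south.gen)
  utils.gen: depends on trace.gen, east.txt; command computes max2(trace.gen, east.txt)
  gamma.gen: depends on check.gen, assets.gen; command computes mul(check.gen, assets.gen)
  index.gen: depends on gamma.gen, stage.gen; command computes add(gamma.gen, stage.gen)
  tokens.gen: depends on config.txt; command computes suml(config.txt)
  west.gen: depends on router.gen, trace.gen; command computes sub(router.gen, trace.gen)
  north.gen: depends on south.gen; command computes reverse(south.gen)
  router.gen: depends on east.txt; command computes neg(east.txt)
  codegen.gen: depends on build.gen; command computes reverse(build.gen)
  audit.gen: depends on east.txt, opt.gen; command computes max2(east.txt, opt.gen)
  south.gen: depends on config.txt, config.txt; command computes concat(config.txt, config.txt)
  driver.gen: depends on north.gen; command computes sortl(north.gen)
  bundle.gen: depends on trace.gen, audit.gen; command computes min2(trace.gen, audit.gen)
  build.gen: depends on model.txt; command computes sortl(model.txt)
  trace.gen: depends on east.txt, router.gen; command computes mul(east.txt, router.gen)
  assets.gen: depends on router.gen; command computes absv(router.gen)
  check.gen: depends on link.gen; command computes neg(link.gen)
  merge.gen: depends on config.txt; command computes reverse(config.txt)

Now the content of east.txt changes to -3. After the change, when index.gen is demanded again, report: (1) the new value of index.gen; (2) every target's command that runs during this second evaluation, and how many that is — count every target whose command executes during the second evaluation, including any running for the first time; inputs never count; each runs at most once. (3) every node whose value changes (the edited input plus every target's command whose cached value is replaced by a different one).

Demanding index.gen again yields 24.
8 target commands run: assets.gen, check.gen, gamma.gen, index.gen, link.gen, router.gen, stage.gen, trace.gen.
The nodes whose values change: assets.gen, check.gen, east.txt, gamma.gen, index.gen, link.gen, router.gen, stage.gen, trace.gen.

First demand of the output computes:
  router.gen = neg(9) = -9
  assets.gen = absv(-9) = 9
  trace.gen = mul(9, -9) = -81
  link.gen = sub(-81, -9) = -72
  check.gen = neg(-72) = 72
  gamma.gen = mul(72, 9) = 648
  stage.gen = neg(72) = -72
  index.gen = add(648, -72) = 576

After the edit, cleaning proceeds:
  router.gen: a read changed (east.txt 9->-3) — executes, giving 3.
  assets.gen: a read changed (router.gen -9->3) — executes, giving 3.
  trace.gen: a read changed (east.txt 9->-3; router.gen -9->3) — executes, giving -9.
  link.gen: a read changed (trace.gen -81->-9; router.gen -9->3) — executes, giving -12.
  check.gen: a read changed (link.gen -72->-12) — executes, giving 12.
  gamma.gen: a read changed (check.gen 72->12; assets.gen 9->3) — executes, giving 36.
  stage.gen: a read changed (check.gen 72->12) — executes, giving -12.
  index.gen: a read changed (gamma.gen 648->36; stage.gen -72->-12) — executes, giving 24.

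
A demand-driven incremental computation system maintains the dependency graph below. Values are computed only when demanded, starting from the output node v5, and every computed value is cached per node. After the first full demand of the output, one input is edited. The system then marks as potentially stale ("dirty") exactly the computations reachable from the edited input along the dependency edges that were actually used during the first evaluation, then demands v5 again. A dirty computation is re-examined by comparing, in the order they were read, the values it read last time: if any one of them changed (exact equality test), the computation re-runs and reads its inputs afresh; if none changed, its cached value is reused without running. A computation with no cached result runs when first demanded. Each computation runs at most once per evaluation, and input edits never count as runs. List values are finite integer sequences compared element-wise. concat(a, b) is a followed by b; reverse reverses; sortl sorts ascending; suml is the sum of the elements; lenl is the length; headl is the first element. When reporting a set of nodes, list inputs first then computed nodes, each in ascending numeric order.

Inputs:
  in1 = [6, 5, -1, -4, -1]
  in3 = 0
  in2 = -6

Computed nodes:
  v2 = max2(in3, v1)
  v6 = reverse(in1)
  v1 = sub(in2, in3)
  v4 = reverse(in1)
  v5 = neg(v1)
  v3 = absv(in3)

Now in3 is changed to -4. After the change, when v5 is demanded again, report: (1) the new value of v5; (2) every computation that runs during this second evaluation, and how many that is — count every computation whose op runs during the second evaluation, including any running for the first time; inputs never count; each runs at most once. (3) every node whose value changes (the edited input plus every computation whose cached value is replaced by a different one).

First evaluation (everything demanded from the output):
  v1 = sub(-6, 0) = -6
  v5 = neg(-6) = 6

Propagation after the edit:
  v1: runs — in3 0->-4; result -2.
  v5: runs — v1 -6->-2; result 2.

New value of v5: 2.
Computations that run: v1, v5 — 2 in total.
Values that change: in3, v1, v5.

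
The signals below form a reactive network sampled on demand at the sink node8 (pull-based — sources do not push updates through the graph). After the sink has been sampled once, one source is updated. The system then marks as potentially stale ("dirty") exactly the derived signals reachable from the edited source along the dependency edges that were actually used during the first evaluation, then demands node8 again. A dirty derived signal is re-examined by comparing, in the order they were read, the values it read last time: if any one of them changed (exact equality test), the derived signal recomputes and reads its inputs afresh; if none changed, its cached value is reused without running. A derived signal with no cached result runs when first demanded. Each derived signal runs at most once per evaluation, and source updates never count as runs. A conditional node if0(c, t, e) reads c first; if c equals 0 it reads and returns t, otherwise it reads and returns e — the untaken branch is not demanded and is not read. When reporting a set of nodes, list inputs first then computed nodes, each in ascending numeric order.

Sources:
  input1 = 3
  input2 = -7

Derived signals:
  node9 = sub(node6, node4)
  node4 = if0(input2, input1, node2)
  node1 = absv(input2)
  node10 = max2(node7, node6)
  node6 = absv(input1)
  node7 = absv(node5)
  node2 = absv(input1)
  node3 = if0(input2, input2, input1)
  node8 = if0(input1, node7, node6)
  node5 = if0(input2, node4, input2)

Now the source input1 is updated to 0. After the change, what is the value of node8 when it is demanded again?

node8 now evaluates to 7.
The important point: the flipped condition redirects demand; node6 is left stale, never re-checked.

Initial pass — values computed on the first demand:
  node6 = absv(3) = 3
  node8 = if0(input1=3 -> else branch node6) = 3

Second demand — change propagation:
  node5: newly demanded (no cache) — executes and yields -7.
  node6: dirty yet unreached — the second evaluation never asks for it.
  node7: newly demanded (no cache) — executes and yields 7.
  node8: re-runs because input1 3->0; new result 7.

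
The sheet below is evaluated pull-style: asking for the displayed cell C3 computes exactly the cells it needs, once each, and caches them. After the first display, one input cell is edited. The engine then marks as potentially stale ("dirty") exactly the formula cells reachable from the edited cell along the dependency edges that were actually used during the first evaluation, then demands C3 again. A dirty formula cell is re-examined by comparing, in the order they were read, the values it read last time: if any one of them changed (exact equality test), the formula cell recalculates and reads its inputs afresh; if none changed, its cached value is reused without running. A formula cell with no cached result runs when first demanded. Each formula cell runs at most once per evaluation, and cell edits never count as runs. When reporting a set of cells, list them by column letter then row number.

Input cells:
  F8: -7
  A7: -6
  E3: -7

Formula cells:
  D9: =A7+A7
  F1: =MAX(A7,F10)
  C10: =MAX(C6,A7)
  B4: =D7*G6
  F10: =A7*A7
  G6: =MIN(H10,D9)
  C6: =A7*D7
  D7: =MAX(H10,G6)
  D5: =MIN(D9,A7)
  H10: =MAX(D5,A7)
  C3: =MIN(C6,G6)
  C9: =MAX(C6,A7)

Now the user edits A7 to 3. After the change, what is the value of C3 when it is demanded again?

Demanding C3 again yields 3.

First demand of the output computes:
  D9 = -6 + -6 = -12
  D5 = MIN(-12, -6) = -12
  H10 = MAX(-12, -6) = -6
  G6 = MIN(-6, -12) = -12
  D7 = MAX(-6, -12) = -6
  C6 = -6 * -6 = 36
  C3 = MIN(36, -12) = -12

After the edit, cleaning proceeds:
  D9: a read changed (A7 -6->3; A7 -6->3) — executes, giving 6.
  D5: a read changed (D9 -12->6; A7 -6->3) — executes, giving 3.
  H10: a read changed (D5 -12->3; A7 -6->3) — executes, giving 3.
  G6: a read changed (H10 -6->3; D9 -12->6) — executes, giving 3.
  D7: a read changed (H10 -6->3; G6 -12->3) — executes, giving 3.
  C6: a read changed (A7 -6->3; D7 -6->3) — executes, giving 9.
  C3: a read changed (C6 36->9; G6 -12->3) — executes, giving 3.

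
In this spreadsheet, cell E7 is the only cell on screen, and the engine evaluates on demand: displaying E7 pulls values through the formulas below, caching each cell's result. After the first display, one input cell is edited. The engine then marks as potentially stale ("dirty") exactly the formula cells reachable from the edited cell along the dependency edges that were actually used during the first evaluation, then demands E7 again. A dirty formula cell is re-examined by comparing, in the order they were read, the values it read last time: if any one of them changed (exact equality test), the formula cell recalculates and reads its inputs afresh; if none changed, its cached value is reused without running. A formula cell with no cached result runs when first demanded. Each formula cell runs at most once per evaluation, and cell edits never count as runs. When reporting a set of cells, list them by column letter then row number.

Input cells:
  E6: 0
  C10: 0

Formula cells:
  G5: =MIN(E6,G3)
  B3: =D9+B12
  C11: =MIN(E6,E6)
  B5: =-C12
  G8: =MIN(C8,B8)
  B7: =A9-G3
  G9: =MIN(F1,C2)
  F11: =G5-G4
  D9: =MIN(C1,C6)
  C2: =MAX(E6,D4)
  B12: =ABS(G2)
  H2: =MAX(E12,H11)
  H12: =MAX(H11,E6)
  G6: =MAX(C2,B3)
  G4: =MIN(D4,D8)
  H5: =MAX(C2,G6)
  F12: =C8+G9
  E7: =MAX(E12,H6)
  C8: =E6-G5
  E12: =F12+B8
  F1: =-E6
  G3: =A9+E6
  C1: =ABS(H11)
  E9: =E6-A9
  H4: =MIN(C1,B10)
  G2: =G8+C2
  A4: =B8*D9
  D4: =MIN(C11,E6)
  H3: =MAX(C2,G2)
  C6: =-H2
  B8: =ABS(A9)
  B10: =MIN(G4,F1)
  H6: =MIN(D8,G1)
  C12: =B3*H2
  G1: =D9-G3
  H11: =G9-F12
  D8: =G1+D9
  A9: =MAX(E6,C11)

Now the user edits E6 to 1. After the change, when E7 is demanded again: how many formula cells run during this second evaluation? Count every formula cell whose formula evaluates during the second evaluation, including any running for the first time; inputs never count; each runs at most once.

Initial pass — values computed on the first demand:
  C11 = MIN(0, 0) = 0
  A9 = MAX(0, 0) = 0
  B8 = ABS(0) = 0
  D4 = MIN(0, 0) = 0
  C2 = MAX(0, 0) = 0
  F1 = -(0) = 0
  G3 = 0 + 0 = 0
  G5 = MIN(0, 0) = 0
  C8 = 0 - 0 = 0
  G9 = MIN(0, 0) = 0
  F12 = 0 + 0 = 0
  E12 = 0 + 0 = 0
  H11 = 0 - 0 = 0
  C1 = ABS(0) = 0
  H2 = MAX(0, 0) = 0
  C6 = -(0) = 0
  D9 = MIN(0, 0) = 0
  G1 = 0 - 0 = 0
  D8 = 0 + 0 = 0
  H6 = MIN(0, 0) = 0
  E7 = MAX(0, 0) = 0

Second demand — change propagation:
  C11: re-runs because E6 0->1; E6 0->1; new result 1.
  A9: re-runs because E6 0->1; C11 0->1; new result 1.
  B8: re-runs because A9 0->1; new result 1.
  D4: re-runs because C11 0->1; E6 0->1; new result 1.
  C2: re-runs because E6 0->1; D4 0->1; new result 1.
  F1: re-runs because E6 0->1; new result -1.
  G3: re-runs because A9 0->1; E6 0->1; new result 2.
  G5: re-runs because E6 0->1; G3 0->2; new result 1.
  C8: re-runs because E6 0->1; G5 0->1; new result 0 (unchanged).
  G9: re-runs because F1 0->-1; C2 0->1; new result -1.
  F12: re-runs because G9 0->-1; new result -1.
  E12: re-runs because F12 0->-1; B8 0->1; new result 0 (unchanged).
  H11: re-runs because G9 0->-1; F12 0->-1; new result 0 (unchanged).
  C1: re-examined; everything it read last time is the same (H11 unchanged) — cache 0 kept, no run.
  H2: re-examined; everything it read last time is the same (E12 unchanged, H11 unchanged) — cache 0 kept, no run.
  C6: re-examined; everything it read last time is the same (H2 unchanged) — cache 0 kept, no run.
  D9: re-examined; everything it read last time is the same (C1 unchanged, C6 unchanged) — cache 0 kept, no run.
  G1: re-runs because G3 0->2; new result -2.
  D8: re-runs because G1 0->-2; new result -2.
  H6: re-runs because D8 0->-2; G1 0->-2; new result -2.
  E7: re-runs because H6 0->-2; new result 0 (unchanged).

The important point: at H2 every value read last time is unchanged, so the dirty flag clears without a run.

Run set: A9, B8, C2, C8, C11, D4, D8, E7, E12, F1, F12, G1, G3, G5, G9, H6, H11 (17 run).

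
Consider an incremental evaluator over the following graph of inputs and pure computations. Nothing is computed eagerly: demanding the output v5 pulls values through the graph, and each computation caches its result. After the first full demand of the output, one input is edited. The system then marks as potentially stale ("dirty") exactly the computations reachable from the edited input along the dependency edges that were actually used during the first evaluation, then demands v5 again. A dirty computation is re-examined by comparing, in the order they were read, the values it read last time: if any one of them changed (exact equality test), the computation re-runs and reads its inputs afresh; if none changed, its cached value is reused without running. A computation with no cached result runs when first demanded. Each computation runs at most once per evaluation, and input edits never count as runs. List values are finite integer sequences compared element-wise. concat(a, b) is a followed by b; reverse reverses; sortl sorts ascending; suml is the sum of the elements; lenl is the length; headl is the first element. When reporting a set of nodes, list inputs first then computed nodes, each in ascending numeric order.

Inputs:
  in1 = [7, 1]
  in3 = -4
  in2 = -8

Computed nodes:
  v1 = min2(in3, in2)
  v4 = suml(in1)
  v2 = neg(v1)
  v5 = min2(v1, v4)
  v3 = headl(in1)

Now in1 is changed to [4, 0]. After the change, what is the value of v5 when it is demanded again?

v5 now evaluates to -8.

Initial pass — values computed on the first demand:
  v1 = min2(-4, -8) = -8
  v4 = suml([7, 1]) = 8
  v5 = min2(-8, 8) = -8

Second demand — change propagation:
  v4: re-runs because in1 [7, 1]->[4, 0]; new result 4.
  v5: re-runs because v4 8->4; new result -8 (unchanged).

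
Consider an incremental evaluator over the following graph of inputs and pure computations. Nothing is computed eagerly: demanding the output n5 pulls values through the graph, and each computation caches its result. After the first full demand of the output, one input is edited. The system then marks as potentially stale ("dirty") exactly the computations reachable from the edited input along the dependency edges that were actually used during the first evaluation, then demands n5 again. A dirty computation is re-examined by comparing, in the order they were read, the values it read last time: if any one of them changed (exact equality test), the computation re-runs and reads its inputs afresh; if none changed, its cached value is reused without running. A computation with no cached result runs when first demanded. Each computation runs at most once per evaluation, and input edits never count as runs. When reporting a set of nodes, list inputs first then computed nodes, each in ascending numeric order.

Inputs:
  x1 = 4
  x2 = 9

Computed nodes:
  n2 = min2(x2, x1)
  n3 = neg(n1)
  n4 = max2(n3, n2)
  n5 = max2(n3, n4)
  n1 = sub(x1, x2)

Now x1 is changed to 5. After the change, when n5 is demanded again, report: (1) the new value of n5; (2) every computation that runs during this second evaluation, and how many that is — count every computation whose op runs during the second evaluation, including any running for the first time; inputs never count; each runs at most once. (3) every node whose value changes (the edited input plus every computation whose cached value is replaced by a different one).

Initial pass — values computed on the first demand:
  n1 = sub(4, 9) = -5
  n2 = min2(9, 4) = 4
  n3 = neg(-5) = 5
  n4 = max2(5, 4) = 5
  n5 = max2(5, 5) = 5

Second demand — change propagation:
  n1: re-runs because x1 4->5; new result -4.
  n2: re-runs because x1 4->5; new result 5.
  n3: re-runs because n1 -5->-4; new result 4.
  n4: re-runs because n3 5->4; n2 4->5; new result 5 (unchanged).
  n5: re-runs because n3 5->4; new result 5 (unchanged).

n5 now evaluates to 5.
Run set: n1, n2, n3, n4, n5 (5 run).
Changed values: x1, n1, n2, n3.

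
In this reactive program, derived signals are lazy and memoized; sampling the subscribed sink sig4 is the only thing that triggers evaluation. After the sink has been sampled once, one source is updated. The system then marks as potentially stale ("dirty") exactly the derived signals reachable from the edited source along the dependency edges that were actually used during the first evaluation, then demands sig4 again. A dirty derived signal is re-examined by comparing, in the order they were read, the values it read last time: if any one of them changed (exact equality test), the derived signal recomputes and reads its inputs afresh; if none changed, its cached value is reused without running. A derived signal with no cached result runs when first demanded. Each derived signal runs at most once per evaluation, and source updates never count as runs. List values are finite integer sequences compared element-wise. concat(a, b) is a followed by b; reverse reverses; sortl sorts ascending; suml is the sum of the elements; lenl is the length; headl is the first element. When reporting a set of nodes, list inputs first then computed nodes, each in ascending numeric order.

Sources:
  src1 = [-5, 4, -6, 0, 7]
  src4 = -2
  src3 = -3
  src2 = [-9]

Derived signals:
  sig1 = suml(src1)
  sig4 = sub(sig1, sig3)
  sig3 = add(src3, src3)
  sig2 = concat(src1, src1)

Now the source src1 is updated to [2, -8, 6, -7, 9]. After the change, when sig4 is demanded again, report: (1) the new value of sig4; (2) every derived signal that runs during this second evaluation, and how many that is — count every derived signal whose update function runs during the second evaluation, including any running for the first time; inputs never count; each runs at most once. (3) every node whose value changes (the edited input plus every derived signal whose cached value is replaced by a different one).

Demanding sig4 again yields 8.
2 derived signals run: sig1, sig4.
The nodes whose values change: src1, sig1, sig4.

First demand of the output computes:
  sig1 = suml([-5, 4, -6, 0, 7]) = 0
  sig3 = add(-3, -3) = -6
  sig4 = sub(0, -6) = 6

After the edit, cleaning proceeds:
  sig1: a read changed (src1 [-5, 4, -6, 0, 7]->[2, -8, 6, -7, 9]) — executes, giving 2.
  sig4: a read changed (sig1 0->2) — executes, giving 8.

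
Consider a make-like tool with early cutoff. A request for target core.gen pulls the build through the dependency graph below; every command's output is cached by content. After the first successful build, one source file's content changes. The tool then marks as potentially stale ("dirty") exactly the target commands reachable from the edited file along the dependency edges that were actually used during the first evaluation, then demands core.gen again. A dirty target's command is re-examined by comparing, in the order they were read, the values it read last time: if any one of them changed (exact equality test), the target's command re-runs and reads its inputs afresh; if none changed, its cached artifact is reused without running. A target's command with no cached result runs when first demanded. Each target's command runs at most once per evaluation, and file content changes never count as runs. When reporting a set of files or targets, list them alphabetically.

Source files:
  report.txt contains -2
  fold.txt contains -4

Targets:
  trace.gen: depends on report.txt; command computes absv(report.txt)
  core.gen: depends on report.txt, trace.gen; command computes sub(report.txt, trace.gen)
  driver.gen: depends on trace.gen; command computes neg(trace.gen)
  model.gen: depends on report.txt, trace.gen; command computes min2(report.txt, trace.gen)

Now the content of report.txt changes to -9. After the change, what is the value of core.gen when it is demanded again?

Demanding core.gen again yields -18.

First demand of the output computes:
  trace.gen = absv(-2) = 2
  core.gen = sub(-2, 2) = -4

After the edit, cleaning proceeds:
  trace.gen: a read changed (report.txt -2->-9) — executes, giving 9.
  core.gen: a read changed (report.txt -2->-9; trace.gen 2->9) — executes, giving -18.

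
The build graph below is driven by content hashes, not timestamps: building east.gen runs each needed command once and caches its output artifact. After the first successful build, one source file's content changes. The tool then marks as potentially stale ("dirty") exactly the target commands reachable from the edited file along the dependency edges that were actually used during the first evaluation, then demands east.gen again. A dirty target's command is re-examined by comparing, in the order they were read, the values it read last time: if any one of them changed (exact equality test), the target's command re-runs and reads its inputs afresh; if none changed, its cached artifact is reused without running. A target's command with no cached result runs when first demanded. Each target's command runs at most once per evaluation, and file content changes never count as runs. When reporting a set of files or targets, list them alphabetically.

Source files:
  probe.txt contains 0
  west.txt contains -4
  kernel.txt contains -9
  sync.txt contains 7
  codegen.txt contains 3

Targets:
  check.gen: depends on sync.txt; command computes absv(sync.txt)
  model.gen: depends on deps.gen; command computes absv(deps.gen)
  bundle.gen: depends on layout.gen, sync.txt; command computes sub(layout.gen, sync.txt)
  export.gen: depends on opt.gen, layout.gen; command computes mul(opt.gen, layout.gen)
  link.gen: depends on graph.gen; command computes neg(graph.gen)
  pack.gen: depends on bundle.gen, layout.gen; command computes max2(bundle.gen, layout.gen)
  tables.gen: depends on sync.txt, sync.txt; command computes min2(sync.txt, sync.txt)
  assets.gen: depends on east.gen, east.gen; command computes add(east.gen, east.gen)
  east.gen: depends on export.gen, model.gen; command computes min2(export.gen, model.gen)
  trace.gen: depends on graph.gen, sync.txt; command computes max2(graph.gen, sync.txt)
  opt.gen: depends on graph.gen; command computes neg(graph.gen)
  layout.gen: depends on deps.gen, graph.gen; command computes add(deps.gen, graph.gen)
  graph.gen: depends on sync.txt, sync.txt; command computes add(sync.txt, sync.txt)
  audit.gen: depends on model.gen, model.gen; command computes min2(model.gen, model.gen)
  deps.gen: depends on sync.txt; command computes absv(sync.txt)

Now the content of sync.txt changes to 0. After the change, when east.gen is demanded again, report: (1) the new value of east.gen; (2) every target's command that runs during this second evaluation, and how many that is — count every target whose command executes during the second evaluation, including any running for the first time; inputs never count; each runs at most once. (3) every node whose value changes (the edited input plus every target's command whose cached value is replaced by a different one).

east.gen now evaluates to 0.
Run set: deps.gen, east.gen, export.gen, graph.gen, layout.gen, model.gen, opt.gen (7 run).
Changed values: deps.gen, east.gen, export.gen, graph.gen, layout.gen, model.gen, opt.gen, sync.txt.

Initial pass — values computed on the first demand:
  deps.gen = absv(7) = 7
  graph.gen = add(7, 7) = 14
  layout.gen = add(7, 14) = 21
  model.gen = absv(7) = 7
  opt.gen = neg(14) = -14
  export.gen = mul(-14, 21) = -294
  east.gen = min2(-294, 7) = -294

Second demand — change propagation:
  deps.gen: re-runs because sync.txt 7->0; new result 0.
  graph.gen: re-runs because sync.txt 7->0; sync.txt 7->0; new result 0.
  layout.gen: re-runs because deps.gen 7->0; graph.gen 14->0; new result 0.
  model.gen: re-runs because deps.gen 7->0; new result 0.
  opt.gen: re-runs because graph.gen 14->0; new result 0.
  export.gen: re-runs because opt.gen -14->0; layout.gen 21->0; new result 0.
  east.gen: re-runs because export.gen -294->0; model.gen 7->0; new result 0.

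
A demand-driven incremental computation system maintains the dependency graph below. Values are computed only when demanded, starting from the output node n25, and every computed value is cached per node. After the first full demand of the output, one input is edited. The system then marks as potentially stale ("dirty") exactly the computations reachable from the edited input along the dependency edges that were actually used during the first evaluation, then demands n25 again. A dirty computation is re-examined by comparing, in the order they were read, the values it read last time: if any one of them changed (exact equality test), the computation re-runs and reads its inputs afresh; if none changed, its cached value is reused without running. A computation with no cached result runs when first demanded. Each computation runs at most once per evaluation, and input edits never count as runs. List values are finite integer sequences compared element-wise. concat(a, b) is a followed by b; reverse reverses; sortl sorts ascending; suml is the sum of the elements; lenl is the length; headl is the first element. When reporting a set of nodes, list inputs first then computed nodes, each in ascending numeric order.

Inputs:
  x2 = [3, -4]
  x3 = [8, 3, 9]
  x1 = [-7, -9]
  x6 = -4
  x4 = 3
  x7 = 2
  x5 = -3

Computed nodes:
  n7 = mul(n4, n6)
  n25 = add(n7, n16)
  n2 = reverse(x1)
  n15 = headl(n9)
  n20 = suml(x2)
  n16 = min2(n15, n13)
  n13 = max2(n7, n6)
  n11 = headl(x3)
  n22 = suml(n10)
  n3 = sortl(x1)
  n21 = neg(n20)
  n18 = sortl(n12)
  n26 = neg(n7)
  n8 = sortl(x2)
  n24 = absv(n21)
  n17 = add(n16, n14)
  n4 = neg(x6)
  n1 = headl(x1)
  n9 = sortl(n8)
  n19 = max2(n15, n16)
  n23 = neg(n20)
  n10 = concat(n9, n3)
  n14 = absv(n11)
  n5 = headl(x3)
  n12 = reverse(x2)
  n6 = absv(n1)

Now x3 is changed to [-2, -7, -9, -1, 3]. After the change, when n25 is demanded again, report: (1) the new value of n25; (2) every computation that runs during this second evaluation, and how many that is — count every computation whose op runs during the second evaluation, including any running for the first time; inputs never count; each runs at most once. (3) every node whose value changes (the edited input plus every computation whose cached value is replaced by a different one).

New value of n25: 24.
Computations that run: none — 0 in total.
Values that change: x3.
Key observation: x3 is never demanded by the output, so the edit triggers no recomputation at all.

First evaluation (everything demanded from the output):
  n1 = headl([-7, -9]) = -7
  n4 = neg(-4) = 4
  n6 = absv(-7) = 7
  n7 = mul(4, 7) = 28
  n8 = sortl([3, -4]) = [-4, 3]
  n9 = sortl([-4, 3]) = [-4, 3]
  n13 = max2(28, 7) = 28
  n15 = headl([-4, 3]) = -4
  n16 = min2(-4, 28) = -4
  n25 = add(28, -4) = 24

Propagation after the edit:
  x3 feeds no computation that the output demands — nothing is marked dirty and nothing runs.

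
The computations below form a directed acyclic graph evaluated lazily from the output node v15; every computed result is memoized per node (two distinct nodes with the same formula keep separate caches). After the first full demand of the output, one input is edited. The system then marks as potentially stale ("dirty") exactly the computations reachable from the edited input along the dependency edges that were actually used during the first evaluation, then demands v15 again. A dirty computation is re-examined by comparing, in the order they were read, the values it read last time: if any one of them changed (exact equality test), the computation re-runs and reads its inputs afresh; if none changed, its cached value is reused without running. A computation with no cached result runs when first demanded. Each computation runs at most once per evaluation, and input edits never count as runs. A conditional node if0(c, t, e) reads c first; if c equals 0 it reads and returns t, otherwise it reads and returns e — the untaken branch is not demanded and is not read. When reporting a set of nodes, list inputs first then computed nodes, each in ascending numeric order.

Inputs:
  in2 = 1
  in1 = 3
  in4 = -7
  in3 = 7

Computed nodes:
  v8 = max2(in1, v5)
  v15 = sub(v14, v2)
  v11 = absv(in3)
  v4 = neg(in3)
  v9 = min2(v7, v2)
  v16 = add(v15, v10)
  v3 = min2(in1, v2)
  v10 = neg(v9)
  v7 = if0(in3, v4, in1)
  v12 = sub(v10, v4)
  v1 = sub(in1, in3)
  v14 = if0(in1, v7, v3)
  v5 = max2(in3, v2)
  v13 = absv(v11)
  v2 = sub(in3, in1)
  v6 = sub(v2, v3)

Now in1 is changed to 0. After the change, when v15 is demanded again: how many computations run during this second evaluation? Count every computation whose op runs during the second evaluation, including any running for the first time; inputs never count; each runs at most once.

First demand of the output computes:
  v2 = sub(7, 3) = 4
  v3 = min2(3, 4) = 3
  v14 = if0(in1=3 -> else branch v3) = 3
  v15 = sub(3, 4) = -1

After the edit, cleaning proceeds:
  v2: a read changed (in1 3->0) — executes, giving 7.
  v3: stays stale; no demand reaches it after the flip.
  v7: had never run; runs now, result 0.
  v14: a read changed (in1 3->0) — executes, giving 0.
  v15: a read changed (v14 3->0; v2 4->7) — executes, giving -7.

Note the branch switch — demand abandons v3, which is never re-examined.

4 computations run: v2, v7, v14, v15.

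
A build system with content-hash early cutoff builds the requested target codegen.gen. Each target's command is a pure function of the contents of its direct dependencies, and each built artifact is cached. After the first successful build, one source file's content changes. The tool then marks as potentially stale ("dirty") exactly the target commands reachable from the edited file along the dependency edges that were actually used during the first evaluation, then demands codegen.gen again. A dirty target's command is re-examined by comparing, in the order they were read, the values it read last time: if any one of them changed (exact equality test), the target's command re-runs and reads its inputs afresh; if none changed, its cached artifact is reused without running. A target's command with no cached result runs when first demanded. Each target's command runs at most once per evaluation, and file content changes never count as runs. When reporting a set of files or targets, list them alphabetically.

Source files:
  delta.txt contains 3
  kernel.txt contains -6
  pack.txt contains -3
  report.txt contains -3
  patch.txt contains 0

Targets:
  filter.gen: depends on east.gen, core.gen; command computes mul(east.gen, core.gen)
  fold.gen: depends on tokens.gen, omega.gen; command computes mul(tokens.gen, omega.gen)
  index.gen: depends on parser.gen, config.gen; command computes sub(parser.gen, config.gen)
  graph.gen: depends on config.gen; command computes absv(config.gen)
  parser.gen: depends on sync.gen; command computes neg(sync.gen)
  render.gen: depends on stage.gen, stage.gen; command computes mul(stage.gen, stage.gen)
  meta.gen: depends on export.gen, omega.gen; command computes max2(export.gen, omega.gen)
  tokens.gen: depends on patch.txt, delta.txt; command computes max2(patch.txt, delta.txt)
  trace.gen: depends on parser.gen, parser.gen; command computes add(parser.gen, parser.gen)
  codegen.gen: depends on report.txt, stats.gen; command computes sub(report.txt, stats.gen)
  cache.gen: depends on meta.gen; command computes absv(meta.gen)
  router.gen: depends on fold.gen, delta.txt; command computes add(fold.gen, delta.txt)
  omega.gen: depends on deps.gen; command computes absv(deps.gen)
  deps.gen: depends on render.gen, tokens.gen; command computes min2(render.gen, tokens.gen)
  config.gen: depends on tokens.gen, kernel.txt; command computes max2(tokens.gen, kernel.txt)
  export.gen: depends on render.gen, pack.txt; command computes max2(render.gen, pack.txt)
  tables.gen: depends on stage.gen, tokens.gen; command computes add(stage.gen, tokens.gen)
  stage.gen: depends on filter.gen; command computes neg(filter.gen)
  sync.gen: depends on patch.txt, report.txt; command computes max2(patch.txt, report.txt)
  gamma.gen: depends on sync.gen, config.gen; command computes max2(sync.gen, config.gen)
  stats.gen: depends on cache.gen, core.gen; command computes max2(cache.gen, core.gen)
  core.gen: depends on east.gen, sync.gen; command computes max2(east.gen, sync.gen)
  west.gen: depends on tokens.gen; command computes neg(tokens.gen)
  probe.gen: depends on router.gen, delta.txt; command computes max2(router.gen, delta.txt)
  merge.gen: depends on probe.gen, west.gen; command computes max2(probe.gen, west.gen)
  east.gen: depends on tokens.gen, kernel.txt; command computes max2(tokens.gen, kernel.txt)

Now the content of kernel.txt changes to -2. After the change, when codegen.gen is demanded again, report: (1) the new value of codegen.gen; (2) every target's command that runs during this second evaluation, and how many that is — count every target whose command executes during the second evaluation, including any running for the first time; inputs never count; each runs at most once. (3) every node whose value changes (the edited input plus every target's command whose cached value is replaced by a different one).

New value of codegen.gen: -84.
Target commands that run: east.gen — 1 in total.
Values that change: kernel.txt.
Key observation: the change is absorbed at east.gen — it re-runs but produces the same value, and the output's value is unchanged.

First evaluation (everything demanded from the output):
  sync.gen = max2(0, -3) = 0
  tokens.gen = max2(0, 3) = 3
  east.gen = max2(3, -6) = 3
  core.gen = max2(3, 0) = 3
  filter.gen = mul(3, 3) = 9
  stage.gen = neg(9) = -9
  render.gen = mul(-9, -9) = 81
  deps.gen = min2(81, 3) = 3
  export.gen = max2(81, -3) = 81
  omega.gen = absv(3) = 3
  meta.gen = max2(81, 3) = 81
  cache.gen = absv(81) = 81
  stats.gen = max2(81, 3) = 81
  codegen.gen = sub(-3, 81) = -84

Propagation after the edit:
  east.gen: runs — kernel.txt -6->-2; result 3 (same value as before).
  core.gen: checked — values it read are unchanged (east.gen unchanged, sync.gen unchanged); reused cached 3 without running.
  filter.gen: checked — values it read are unchanged (east.gen unchanged, core.gen unchanged); reused cached 9 without running.
  stage.gen: checked — values it read are unchanged (filter.gen unchanged); reused cached -9 without running.
  render.gen: checked — values it read are unchanged (stage.gen unchanged, stage.gen unchanged); reused cached 81 without running.
  deps.gen: checked — values it read are unchanged (render.gen unchanged, tokens.gen unchanged); reused cached 3 without running.
  export.gen: checked — values it read are unchanged (render.gen unchanged, pack.txt unchanged); reused cached 81 without running.
  omega.gen: checked — values it read are unchanged (deps.gen unchanged); reused cached 3 without running.
  meta.gen: checked — values it read are unchanged (export.gen unchanged, omega.gen unchanged); reused cached 81 without running.
  cache.gen: checked — values it read are unchanged (meta.gen unchanged); reused cached 81 without running.
  stats.gen: checked — values it read are unchanged (cache.gen unchanged, core.gen unchanged); reused cached 81 without running.
  codegen.gen: checked — values it read are unchanged (report.txt unchanged, stats.gen unchanged); reused cached -84 without running.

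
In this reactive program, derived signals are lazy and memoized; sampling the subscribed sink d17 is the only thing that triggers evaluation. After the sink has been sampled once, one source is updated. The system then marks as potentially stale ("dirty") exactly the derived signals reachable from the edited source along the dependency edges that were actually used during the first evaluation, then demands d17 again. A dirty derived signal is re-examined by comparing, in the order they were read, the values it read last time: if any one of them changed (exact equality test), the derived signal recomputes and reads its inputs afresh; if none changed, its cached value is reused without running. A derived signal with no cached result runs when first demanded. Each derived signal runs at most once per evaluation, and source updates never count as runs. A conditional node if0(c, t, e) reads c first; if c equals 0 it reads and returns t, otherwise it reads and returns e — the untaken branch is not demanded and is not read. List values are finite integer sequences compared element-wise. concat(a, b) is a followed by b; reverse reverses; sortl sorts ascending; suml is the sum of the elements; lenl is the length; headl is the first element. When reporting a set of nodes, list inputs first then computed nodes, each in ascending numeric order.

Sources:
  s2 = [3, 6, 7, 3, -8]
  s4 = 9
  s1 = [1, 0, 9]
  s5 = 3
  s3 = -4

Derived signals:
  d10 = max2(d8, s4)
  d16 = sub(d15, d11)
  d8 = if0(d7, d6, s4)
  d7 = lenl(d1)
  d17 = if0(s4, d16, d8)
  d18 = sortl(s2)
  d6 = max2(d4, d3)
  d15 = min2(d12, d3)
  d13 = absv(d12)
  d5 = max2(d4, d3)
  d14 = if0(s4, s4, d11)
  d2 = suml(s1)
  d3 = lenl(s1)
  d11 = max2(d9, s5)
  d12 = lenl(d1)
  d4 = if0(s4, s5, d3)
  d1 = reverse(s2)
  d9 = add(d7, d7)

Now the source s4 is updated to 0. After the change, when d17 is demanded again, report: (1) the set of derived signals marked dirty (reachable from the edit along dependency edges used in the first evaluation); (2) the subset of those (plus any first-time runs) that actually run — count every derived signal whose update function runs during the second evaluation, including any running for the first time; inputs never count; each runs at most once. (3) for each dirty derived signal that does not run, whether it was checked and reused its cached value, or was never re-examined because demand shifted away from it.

The edit dirties: d8, d17.
7 derived signals run: d3, d9, d11, d12, d15, d16, d17.
Unvisited dirty nodes (no longer demanded): d8.
Note the branch switch — demand abandons d8, which is never re-examined.

First demand of the output computes:
  d1 = reverse([3, 6, 7, 3, -8]) = [-8, 3, 7, 6, 3]
  d7 = lenl([-8, 3, 7, 6, 3]) = 5
  d8 = if0(d7=5 -> else branch s4) = 9
  d17 = if0(s4=9 -> else branch d8) = 9

After the edit, cleaning proceeds:
  d3: had never run; runs now, result 3.
  d8: stays stale; no demand reaches it after the flip.
  d9: had never run; runs now, result 10.
  d11: had never run; runs now, result 10.
  d12: had never run; runs now, result 5.
  d15: had never run; runs now, result 3.
  d16: had never run; runs now, result -7.
  d17: a read changed (s4 9->0) — executes, giving -7.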